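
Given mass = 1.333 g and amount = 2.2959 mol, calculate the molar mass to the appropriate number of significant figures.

0.5806 g/mol

molar mass = 1.333 g ÷ 2.2959 mol = 0.580600200357… g/mol.
1.333 has 4 significant figures; 2.2959 has 5.
Division/multiplication keeps the fewest: 4 significant figures.
Rounded: 0.5806 g/mol.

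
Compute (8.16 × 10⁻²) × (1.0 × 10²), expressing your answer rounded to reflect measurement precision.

(8.16 × 10⁻²) × (1.0 × 10²) = 8.16
Multiplication/division keeps the fewest significant figures: 8.16 × 10⁻² → 3 s.f., 1.0 × 10² → 2 s.f.; limit is 2.
Rounded to 2 significant figures: 8.2.

8.2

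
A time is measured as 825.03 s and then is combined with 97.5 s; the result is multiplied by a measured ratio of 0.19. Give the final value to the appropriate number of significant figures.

1.8 × 10² s

825.03 s + 97.5 s = 922.53 s; the sum is limited to 1 decimal place (4 s.f.).
Carrying full precision, 922.53 × 0.19 = 175.2807 s; 0.19 has 2 s.f., so the result keeps min(4, 2) = 2 s.f.
Rounded to 2 significant figures: 1.8 × 10² s.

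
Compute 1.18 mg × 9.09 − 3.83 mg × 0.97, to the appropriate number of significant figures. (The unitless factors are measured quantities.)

7.0 mg

1.18 × 9.09 = 10.7262 → 10.7 mg (3 s.f., last digit at the 10^-1 place).
3.83 × 0.97 = 3.7151 → 3.7 mg (2 s.f., last digit at the 10^-1 place).
Difference: 7.0111 mg; keep the coarser place, 10^-1.
Result: 7.0 mg.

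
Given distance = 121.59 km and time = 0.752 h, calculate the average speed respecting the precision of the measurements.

162 km/h

average speed = 121.59 km ÷ 0.752 h = 161.688829787… km/h.
121.59 has 5 significant figures; 0.752 has 3.
Division/multiplication keeps the fewest: 3 significant figures.
Rounded: 162 km/h.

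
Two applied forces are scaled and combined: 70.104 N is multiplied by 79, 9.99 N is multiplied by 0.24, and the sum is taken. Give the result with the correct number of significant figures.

5.5 × 10^3 N

70.104 × 79 = 5538.216 → 5.5 × 10^3 N (2 s.f., last digit at the 10^2 place).
9.99 × 0.24 = 2.3976 → 2.4 N (2 s.f., last digit at the 10^-1 place).
Sum: 5540.6136 N; keep the coarser place, 10^2.
Result: 5.5 × 10^3 N.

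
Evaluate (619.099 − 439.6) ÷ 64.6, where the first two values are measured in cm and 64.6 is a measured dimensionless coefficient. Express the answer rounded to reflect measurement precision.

2.78 cm

619.099 cm − 439.6 cm = 179.499 cm; the difference is limited to 1 decimal place (4 s.f.).
Carrying full precision, 179.499 ÷ 64.6 = 2.77862229102… cm; 64.6 has 3 s.f., so the result keeps min(4, 3) = 3 s.f.
Rounded to 3 significant figures: 2.78 cm.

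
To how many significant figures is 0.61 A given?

2

0.61: leading zeros are not significant.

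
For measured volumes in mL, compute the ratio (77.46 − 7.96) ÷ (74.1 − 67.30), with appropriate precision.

77.46 − 7.96 = 69.50, limited to 2 d.p. → 4 s.f.; 74.1 − 67.30 = 6.80, limited to 1 d.p. → 2 s.f.
Carrying full precision, 69.50 ÷ 6.80 = 10.2205882353…; keep min(4, 2) = 2 s.f.
Rounded to 2 significant figures: 10.

10.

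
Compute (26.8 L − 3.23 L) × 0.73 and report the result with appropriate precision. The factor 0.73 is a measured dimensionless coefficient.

17 L

26.8 L − 3.23 L = 23.57 L; the difference is limited to 1 decimal place (3 s.f.).
Carrying full precision, 23.57 × 0.73 = 17.2061 L; 0.73 has 2 s.f., so the result keeps min(3, 2) = 2 s.f.
Rounded to 2 significant figures: 17 L.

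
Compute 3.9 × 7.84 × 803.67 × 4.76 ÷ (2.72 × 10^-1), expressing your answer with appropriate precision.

3.9 × 7.84 × 803.67 × 4.76 ÷ (2.72 × 10^-1) = 430027.7436
Multiplication/division keeps the fewest significant figures: 3.9 → 2 s.f., 7.84 → 3 s.f., 803.67 → 5 s.f., 4.76 → 3 s.f., 2.72 × 10^-1 → 3 s.f.; limit is 2.
Rounded to 2 significant figures: 4.3 × 10^5.

4.3 × 10^5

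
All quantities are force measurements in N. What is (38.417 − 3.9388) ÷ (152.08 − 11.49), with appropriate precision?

38.417 − 3.9388 = 34.4782, limited to 3 d.p. → 5 s.f.; 152.08 − 11.49 = 140.59, limited to 2 d.p. → 5 s.f.
Carrying full precision, 34.4782 ÷ 140.59 = 0.24523934846…; keep min(5, 5) = 5 s.f.
Rounded to 5 significant figures: 0.24524.

0.24524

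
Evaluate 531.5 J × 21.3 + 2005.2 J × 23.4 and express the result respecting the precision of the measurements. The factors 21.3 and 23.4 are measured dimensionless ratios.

531.5 × 21.3 = 11320.95 → 1.13 × 10⁴ J (3 s.f., last digit at the 10^2 place).
2005.2 × 23.4 = 46921.68 → 4.69 × 10⁴ J (3 s.f., last digit at the 10^2 place).
Sum: 58242.63 J; keep the coarser place, 10^2.
Result: 5.82 × 10⁴ J.

5.82 × 10⁴ J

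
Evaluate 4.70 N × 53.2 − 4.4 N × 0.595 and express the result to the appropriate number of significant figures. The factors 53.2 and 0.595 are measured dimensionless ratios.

4.70 × 53.2 = 250.04 → 2.50 × 10² N (3 s.f., last digit at the 10^0 place).
4.4 × 0.595 = 2.618 → 2.6 N (2 s.f., last digit at the 10^-1 place).
Difference: 247.422 N; keep the coarser place, 10^0.
Result: 247 N.

247 N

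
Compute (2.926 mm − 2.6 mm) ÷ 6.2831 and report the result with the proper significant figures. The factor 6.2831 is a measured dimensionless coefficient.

2.926 mm − 2.6 mm = 0.326 mm; the difference is limited to 1 decimal place (1 s.f.).
Carrying full precision, 0.326 ÷ 6.2831 = 0.0518852158966… mm; 6.2831 has 5 s.f., so the result keeps min(1, 5) = 1 s.f.
Rounded to 1 significant figure: 0.05 mm.

0.05 mm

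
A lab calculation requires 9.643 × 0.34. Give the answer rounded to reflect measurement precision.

9.643 × 0.34 = 3.27862
Multiplication/division keeps the fewest significant figures: 9.643 → 4 s.f., 0.34 → 2 s.f.; limit is 2.
Rounded to 2 significant figures: 3.3.

3.3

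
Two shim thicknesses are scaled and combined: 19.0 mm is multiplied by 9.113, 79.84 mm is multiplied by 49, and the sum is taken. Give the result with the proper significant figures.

19.0 × 9.113 = 173.147 → 173 mm (3 s.f., last digit at the 10^0 place).
79.84 × 49 = 3912.16 → 3.9 × 10^3 mm (2 s.f., last digit at the 10^2 place).
Sum: 4085.307 mm; keep the coarser place, 10^2.
Result: 4.1 × 10^3 mm.

4.1 × 10^3 mm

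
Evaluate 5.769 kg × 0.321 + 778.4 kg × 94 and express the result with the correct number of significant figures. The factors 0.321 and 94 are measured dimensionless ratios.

5.769 × 0.321 = 1.851849 → 1.85 kg (3 s.f., last digit at the 10^-2 place).
778.4 × 94 = 73169.6 → 7.3 × 10⁴ kg (2 s.f., last digit at the 10^3 place).
Sum: 73171.451849 kg; keep the coarser place, 10^3.
Result: 7.3 × 10⁴ kg.

7.3 × 10⁴ kg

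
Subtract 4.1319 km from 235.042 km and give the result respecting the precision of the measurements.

235.042 km − 4.1319 km = 230.9101 km.
Addition/subtraction keeps the fewest decimal places: 235.042 → 3 decimal places, 4.1319 → 4 decimal places; limit is 3.
Rounded to 3 decimal places: 230.910 km.

230.910 km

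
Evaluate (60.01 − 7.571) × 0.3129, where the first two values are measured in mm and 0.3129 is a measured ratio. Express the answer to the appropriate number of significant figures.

16.41 mm

60.01 mm − 7.571 mm = 52.439 mm; the difference is limited to 2 decimal places (4 s.f.).
Carrying full precision, 52.439 × 0.3129 = 16.4081631 mm; 0.3129 has 4 s.f., so the result keeps min(4, 4) = 4 s.f.
Rounded to 4 significant figures: 16.41 mm.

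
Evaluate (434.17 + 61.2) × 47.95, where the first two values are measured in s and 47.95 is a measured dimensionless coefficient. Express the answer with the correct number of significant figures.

2.375 × 10⁴ s

434.17 s + 61.2 s = 495.37 s; the sum is limited to 1 decimal place (4 s.f.).
Carrying full precision, 495.37 × 47.95 = 23752.9915 s; 47.95 has 4 s.f., so the result keeps min(4, 4) = 4 s.f.
Rounded to 4 significant figures: 2.375 × 10⁴ s.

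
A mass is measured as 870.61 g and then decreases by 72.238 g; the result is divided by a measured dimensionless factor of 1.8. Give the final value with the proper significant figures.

4.4 × 10² g

870.61 g − 72.238 g = 798.372 g; the difference is limited to 2 decimal places (5 s.f.).
Carrying full precision, 798.372 ÷ 1.8 = 443.54 g; 1.8 has 2 s.f., so the result keeps min(5, 2) = 2 s.f.
Rounded to 2 significant figures: 4.4 × 10² g.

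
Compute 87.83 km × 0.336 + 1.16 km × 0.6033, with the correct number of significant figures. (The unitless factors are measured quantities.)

30.2 km

87.83 × 0.336 = 29.51088 → 29.5 km (3 s.f., last digit at the 10^-1 place).
1.16 × 0.6033 = 0.699828 → 0.700 km (3 s.f., last digit at the 10^-3 place).
Sum: 30.210708 km; keep the coarser place, 10^-1.
Result: 30.2 km.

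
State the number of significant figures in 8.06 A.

3

8.06: zeros between nonzero digits are significant.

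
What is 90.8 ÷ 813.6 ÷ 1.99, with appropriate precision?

90.8 ÷ 813.6 ÷ 1.99 = 0.0560817855255…
Multiplication/division keeps the fewest significant figures: 90.8 → 3 s.f., 813.6 → 4 s.f., 1.99 → 3 s.f.; limit is 3.
Rounded to 3 significant figures: 0.0561.

0.0561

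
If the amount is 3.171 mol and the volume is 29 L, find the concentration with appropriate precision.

concentration = 3.171 mol ÷ 29 L = 0.109344827586… mol/L.
3.171 has 4 significant figures; 29 has 2.
Division/multiplication keeps the fewest: 2 significant figures.
Rounded: 0.11 mol/L.

0.11 mol/L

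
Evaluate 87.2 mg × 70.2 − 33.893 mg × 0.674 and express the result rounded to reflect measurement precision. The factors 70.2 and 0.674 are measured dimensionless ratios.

87.2 × 70.2 = 6121.44 → 6.12 × 10³ mg (3 s.f., last digit at the 10^1 place).
33.893 × 0.674 = 22.843882 → 22.8 mg (3 s.f., last digit at the 10^-1 place).
Difference: 6098.596118 mg; keep the coarser place, 10^1.
Result: 6.10 × 10³ mg.

6.10 × 10³ mg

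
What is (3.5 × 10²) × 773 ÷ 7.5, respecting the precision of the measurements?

(3.5 × 10²) × 773 ÷ 7.5 = 36073.3333333…
Multiplication/division keeps the fewest significant figures: 3.5 × 10² → 2 s.f., 773 → 3 s.f., 7.5 → 2 s.f.; limit is 2.
Rounded to 2 significant figures: 3.6 × 10⁴.

3.6 × 10⁴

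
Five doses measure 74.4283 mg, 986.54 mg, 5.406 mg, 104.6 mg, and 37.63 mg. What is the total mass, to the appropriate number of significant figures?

1208.6 mg

74.4283 mg + 986.54 mg + 5.406 mg + 104.6 mg + 37.63 mg = 1208.6043 mg.
Addition/subtraction keeps the fewest decimal places: 74.4283 → 4 decimal places, 986.54 → 2 decimal places, 5.406 → 3 decimal places, 104.6 → 1 decimal place, 37.63 → 2 decimal places; limit is 1.
Rounded to 1 decimal place: 1208.6 mg.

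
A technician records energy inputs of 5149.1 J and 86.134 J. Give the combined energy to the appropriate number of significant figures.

5149.1 J + 86.134 J = 5235.234 J.
Addition/subtraction keeps the fewest decimal places: 5149.1 → 1 decimal place, 86.134 → 3 decimal places; limit is 1.
Rounded to 1 decimal place: 5235.2 J.

5235.2 J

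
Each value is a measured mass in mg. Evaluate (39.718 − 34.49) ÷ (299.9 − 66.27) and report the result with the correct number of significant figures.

39.718 − 34.49 = 5.228, limited to 2 d.p. → 3 s.f.; 299.9 − 66.27 = 233.63, limited to 1 d.p. → 4 s.f.
Carrying full precision, 5.228 ÷ 233.63 = 0.0223772631939…; keep min(3, 4) = 3 s.f.
Rounded to 3 significant figures: 2.24 × 10^-2.

2.24 × 10^-2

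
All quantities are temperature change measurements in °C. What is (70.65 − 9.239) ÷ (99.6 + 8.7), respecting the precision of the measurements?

0.5670

70.65 − 9.239 = 61.411, limited to 2 d.p. → 4 s.f.; 99.6 + 8.7 = 108.3, limited to 1 d.p. → 4 s.f.
Carrying full precision, 61.411 ÷ 108.3 = 0.567045244691…; keep min(4, 4) = 4 s.f.
Rounded to 4 significant figures: 0.5670.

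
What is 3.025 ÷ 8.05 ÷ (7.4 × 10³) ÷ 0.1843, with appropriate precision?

2.8 × 10⁻⁴

3.025 ÷ 8.05 ÷ (7.4 × 10³) ÷ 0.1843 = 0.000275532253168…
Multiplication/division keeps the fewest significant figures: 3.025 → 4 s.f., 8.05 → 3 s.f., 7.4 × 10³ → 2 s.f., 0.1843 → 4 s.f.; limit is 2.
Rounded to 2 significant figures: 2.8 × 10⁻⁴.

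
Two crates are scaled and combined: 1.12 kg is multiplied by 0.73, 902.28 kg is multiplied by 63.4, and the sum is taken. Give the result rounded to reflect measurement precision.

5.72 × 10⁴ kg

1.12 × 0.73 = 0.8176 → 0.82 kg (2 s.f., last digit at the 10^-2 place).
902.28 × 63.4 = 57204.552 → 5.72 × 10⁴ kg (3 s.f., last digit at the 10^2 place).
Sum: 57205.3696 kg; keep the coarser place, 10^2.
Result: 5.72 × 10⁴ kg.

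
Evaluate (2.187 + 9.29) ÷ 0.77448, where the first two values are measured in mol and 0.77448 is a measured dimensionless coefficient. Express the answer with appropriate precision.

2.187 mol + 9.29 mol = 11.477 mol; the sum is limited to 2 decimal places (4 s.f.).
Carrying full precision, 11.477 ÷ 0.77448 = 14.8189753125… mol; 0.77448 has 5 s.f., so the result keeps min(4, 5) = 4 s.f.
Rounded to 4 significant figures: 14.82 mol.

14.82 mol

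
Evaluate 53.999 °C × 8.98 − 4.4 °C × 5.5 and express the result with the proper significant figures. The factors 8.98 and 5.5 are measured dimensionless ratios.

53.999 × 8.98 = 484.91102 → 485 °C (3 s.f., last digit at the 10^0 place).
4.4 × 5.5 = 24.2 → 24 °C (2 s.f., last digit at the 10^0 place).
Difference: 460.71102 °C; keep the coarser place, 10^0.
Result: 461 °C.

461 °C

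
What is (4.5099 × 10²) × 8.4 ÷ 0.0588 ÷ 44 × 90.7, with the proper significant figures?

1.3 × 10⁵

(4.5099 × 10²) × 8.4 ÷ 0.0588 ÷ 44 × 90.7 = 132807.769481…
Multiplication/division keeps the fewest significant figures: 4.5099 × 10² → 5 s.f., 8.4 → 2 s.f., 0.0588 → 3 s.f., 44 → 2 s.f., 90.7 → 3 s.f.; limit is 2.
Rounded to 2 significant figures: 1.3 × 10⁵.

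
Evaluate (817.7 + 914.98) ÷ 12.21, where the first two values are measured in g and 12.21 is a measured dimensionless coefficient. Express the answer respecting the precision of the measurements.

817.7 g + 914.98 g = 1732.68 g; the sum is limited to 1 decimal place (5 s.f.).
Carrying full precision, 1732.68 ÷ 12.21 = 141.906633907… g; 12.21 has 4 s.f., so the result keeps min(5, 4) = 4 s.f.
Rounded to 4 significant figures: 141.9 g.

141.9 g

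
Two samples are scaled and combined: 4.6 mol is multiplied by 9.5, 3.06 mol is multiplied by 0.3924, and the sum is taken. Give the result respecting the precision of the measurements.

45 mol

4.6 × 9.5 = 43.7 → 44 mol (2 s.f., last digit at the 10^0 place).
3.06 × 0.3924 = 1.200744 → 1.20 mol (3 s.f., last digit at the 10^-2 place).
Sum: 44.900744 mol; keep the coarser place, 10^0.
Result: 45 mol.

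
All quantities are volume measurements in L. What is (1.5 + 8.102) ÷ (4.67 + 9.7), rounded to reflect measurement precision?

1.5 + 8.102 = 9.602, limited to 1 d.p. → 2 s.f.; 4.67 + 9.7 = 14.37, limited to 1 d.p. → 3 s.f.
Carrying full precision, 9.602 ÷ 14.37 = 0.66819763396…; keep min(2, 3) = 2 s.f.
Rounded to 2 significant figures: 0.67.

0.67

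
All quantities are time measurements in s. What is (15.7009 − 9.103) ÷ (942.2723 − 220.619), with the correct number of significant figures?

15.7009 − 9.103 = 6.5979, limited to 3 d.p. → 4 s.f.; 942.2723 − 220.619 = 721.6533, limited to 3 d.p. → 6 s.f.
Carrying full precision, 6.5979 ÷ 721.6533 = 0.00914275594666…; keep min(4, 6) = 4 s.f.
Rounded to 4 significant figures: 0.009143.

0.009143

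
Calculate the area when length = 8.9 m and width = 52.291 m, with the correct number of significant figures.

area = 8.9 m × 52.291 m = 465.3899 m².
8.9 has 2 significant figures; 52.291 has 5.
Division/multiplication keeps the fewest: 2 significant figures.
Rounded: 4.7 × 10^2 m².

4.7 × 10^2 m²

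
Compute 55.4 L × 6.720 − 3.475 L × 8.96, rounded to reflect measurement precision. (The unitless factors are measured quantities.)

55.4 × 6.720 = 372.288 → 372 L (3 s.f., last digit at the 10^0 place).
3.475 × 8.96 = 31.136 → 31.1 L (3 s.f., last digit at the 10^-1 place).
Difference: 341.152 L; keep the coarser place, 10^0.
Result: 341 L.

341 L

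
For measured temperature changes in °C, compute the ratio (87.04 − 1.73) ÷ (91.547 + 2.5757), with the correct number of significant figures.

87.04 − 1.73 = 85.31, limited to 2 d.p. → 4 s.f.; 91.547 + 2.5757 = 94.1227, limited to 3 d.p. → 5 s.f.
Carrying full precision, 85.31 ÷ 94.1227 = 0.906370089256…; keep min(4, 5) = 4 s.f.
Rounded to 4 significant figures: 0.9064.

0.9064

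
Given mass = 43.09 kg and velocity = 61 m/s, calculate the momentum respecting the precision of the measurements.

momentum = 43.09 kg × 61 m/s = 2628.49 kg·m/s.
43.09 has 4 significant figures; 61 has 2.
Division/multiplication keeps the fewest: 2 significant figures.
Rounded: 2.6 × 10^3 kg·m/s.

2.6 × 10^3 kg·m/s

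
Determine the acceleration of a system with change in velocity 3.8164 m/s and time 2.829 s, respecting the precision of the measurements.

1.349 m/s²

acceleration = 3.8164 m/s ÷ 2.829 s = 1.34902792506… m/s².
3.8164 has 5 significant figures; 2.829 has 4.
Division/multiplication keeps the fewest: 4 significant figures.
Rounded: 1.349 m/s².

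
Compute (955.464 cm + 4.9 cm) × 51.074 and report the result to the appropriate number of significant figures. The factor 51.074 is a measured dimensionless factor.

955.464 cm + 4.9 cm = 960.364 cm; the sum is limited to 1 decimal place (4 s.f.).
Carrying full precision, 960.364 × 51.074 = 49049.630936 cm; 51.074 has 5 s.f., so the result keeps min(4, 5) = 4 s.f.
Rounded to 4 significant figures: 4.905 × 10^4 cm.

4.905 × 10^4 cm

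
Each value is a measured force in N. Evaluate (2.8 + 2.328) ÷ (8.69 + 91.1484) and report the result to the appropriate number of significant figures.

5.1 × 10^-2

2.8 + 2.328 = 5.128, limited to 1 d.p. → 2 s.f.; 8.69 + 91.1484 = 99.8384, limited to 2 d.p. → 4 s.f.
Carrying full precision, 5.128 ÷ 99.8384 = 0.0513630026122…; keep min(2, 4) = 2 s.f.
Rounded to 2 significant figures: 5.1 × 10^-2.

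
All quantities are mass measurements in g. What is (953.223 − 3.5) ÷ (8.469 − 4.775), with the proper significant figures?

257.1

953.223 − 3.5 = 949.723, limited to 1 d.p. → 4 s.f.; 8.469 − 4.775 = 3.694, limited to 3 d.p. → 4 s.f.
Carrying full precision, 949.723 ÷ 3.694 = 257.098808879…; keep min(4, 4) = 4 s.f.
Rounded to 4 significant figures: 257.1.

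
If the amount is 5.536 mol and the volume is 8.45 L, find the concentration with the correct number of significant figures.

0.655 mol/L

concentration = 5.536 mol ÷ 8.45 L = 0.655147928994… mol/L.
5.536 has 4 significant figures; 8.45 has 3.
Division/multiplication keeps the fewest: 3 significant figures.
Rounded: 0.655 mol/L.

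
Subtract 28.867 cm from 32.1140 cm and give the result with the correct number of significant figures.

32.1140 cm − 28.867 cm = 3.2470 cm.
Addition/subtraction keeps the fewest decimal places: 32.1140 → 4 decimal places, 28.867 → 3 decimal places; limit is 3.
Rounded to 3 decimal places: 3.247 cm.

3.247 cm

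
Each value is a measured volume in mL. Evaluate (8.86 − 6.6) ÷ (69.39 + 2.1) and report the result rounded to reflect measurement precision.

8.86 − 6.6 = 2.26, limited to 1 d.p. → 2 s.f.; 69.39 + 2.1 = 71.49, limited to 1 d.p. → 3 s.f.
Carrying full precision, 2.26 ÷ 71.49 = 0.0316128129808…; keep min(2, 3) = 2 s.f.
Rounded to 2 significant figures: 0.032.

0.032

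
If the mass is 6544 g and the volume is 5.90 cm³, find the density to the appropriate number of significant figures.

1.11 × 10^3 g/cm³

density = 6544 g ÷ 5.90 cm³ = 1109.15254237… g/cm³.
6544 has 4 significant figures; 5.90 has 3.
Division/multiplication keeps the fewest: 3 significant figures.
Rounded: 1.11 × 10^3 g/cm³.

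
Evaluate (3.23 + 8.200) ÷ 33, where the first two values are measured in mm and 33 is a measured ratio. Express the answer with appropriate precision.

3.5 × 10⁻¹ mm

3.23 mm + 8.200 mm = 11.430 mm; the sum is limited to 2 decimal places (4 s.f.).
Carrying full precision, 11.430 ÷ 33 = 0.346363636364… mm; 33 has 2 s.f., so the result keeps min(4, 2) = 2 s.f.
Rounded to 2 significant figures: 3.5 × 10⁻¹ mm.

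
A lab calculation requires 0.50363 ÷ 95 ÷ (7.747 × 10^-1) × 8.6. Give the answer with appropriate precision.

0.059

0.50363 ÷ 95 ÷ (7.747 × 10^-1) × 8.6 = 0.0588508692669…
Multiplication/division keeps the fewest significant figures: 0.50363 → 5 s.f., 95 → 2 s.f., 7.747 × 10^-1 → 4 s.f., 8.6 → 2 s.f.; limit is 2.
Rounded to 2 significant figures: 0.059.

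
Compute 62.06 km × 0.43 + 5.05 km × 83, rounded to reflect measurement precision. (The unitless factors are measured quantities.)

62.06 × 0.43 = 26.6858 → 27 km (2 s.f., last digit at the 10^0 place).
5.05 × 83 = 419.15 → 4.2 × 10^2 km (2 s.f., last digit at the 10^1 place).
Sum: 445.8358 km; keep the coarser place, 10^1.
Result: 4.5 × 10^2 km.

4.5 × 10^2 km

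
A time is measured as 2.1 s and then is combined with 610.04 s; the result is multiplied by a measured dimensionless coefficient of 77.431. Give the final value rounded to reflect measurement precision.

2.1 s + 610.04 s = 612.14 s; the sum is limited to 1 decimal place (4 s.f.).
Carrying full precision, 612.14 × 77.431 = 47398.61234 s; 77.431 has 5 s.f., so the result keeps min(4, 5) = 4 s.f.
Rounded to 4 significant figures: 4.740 × 10^4 s.

4.740 × 10^4 s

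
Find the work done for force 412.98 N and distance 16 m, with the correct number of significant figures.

6.6 × 10^3 J

work done = 412.98 N × 16 m = 6607.68 J.
412.98 has 5 significant figures; 16 has 2.
Division/multiplication keeps the fewest: 2 significant figures.
Rounded: 6.6 × 10^3 J.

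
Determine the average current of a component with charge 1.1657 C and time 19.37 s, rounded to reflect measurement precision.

average current = 1.1657 C ÷ 19.37 s = 0.0601806917914… A.
1.1657 has 5 significant figures; 19.37 has 4.
Division/multiplication keeps the fewest: 4 significant figures.
Rounded: 0.06018 A.

0.06018 A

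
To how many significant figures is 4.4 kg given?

4.4: every digit is nonzero and significant.

2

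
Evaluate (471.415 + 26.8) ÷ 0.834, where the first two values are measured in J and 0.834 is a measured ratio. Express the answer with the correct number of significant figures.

597 J

471.415 J + 26.8 J = 498.215 J; the sum is limited to 1 decimal place (4 s.f.).
Carrying full precision, 498.215 ÷ 0.834 = 597.380095923… J; 0.834 has 3 s.f., so the result keeps min(4, 3) = 3 s.f.
Rounded to 3 significant figures: 597 J.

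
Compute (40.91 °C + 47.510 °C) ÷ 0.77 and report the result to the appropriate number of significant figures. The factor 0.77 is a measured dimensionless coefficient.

40.91 °C + 47.510 °C = 88.420 °C; the sum is limited to 2 decimal places (4 s.f.).
Carrying full precision, 88.420 ÷ 0.77 = 114.831168831… °C; 0.77 has 2 s.f., so the result keeps min(4, 2) = 2 s.f.
Rounded to 2 significant figures: 1.1 × 10² °C.

1.1 × 10² °C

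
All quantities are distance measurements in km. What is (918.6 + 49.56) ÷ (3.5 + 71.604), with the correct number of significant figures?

12.9

918.6 + 49.56 = 968.16, limited to 1 d.p. → 4 s.f.; 3.5 + 71.604 = 75.104, limited to 1 d.p. → 3 s.f.
Carrying full precision, 968.16 ÷ 75.104 = 12.8909245846…; keep min(4, 3) = 3 s.f.
Rounded to 3 significant figures: 12.9.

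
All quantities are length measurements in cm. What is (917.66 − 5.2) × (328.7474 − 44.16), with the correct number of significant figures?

917.66 − 5.2 = 912.46, limited to 1 d.p. → 4 s.f.; 328.7474 − 44.16 = 284.5874, limited to 2 d.p. → 5 s.f.
Carrying full precision, 912.46 × 284.5874 = 259674.619004; keep min(4, 5) = 4 s.f.
Rounded to 4 significant figures: 2.597 × 10^5 cm².

2.597 × 10^5 cm²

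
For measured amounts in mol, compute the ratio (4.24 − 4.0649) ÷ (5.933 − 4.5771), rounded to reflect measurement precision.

4.24 − 4.0649 = 0.1751, limited to 2 d.p. → 2 s.f.; 5.933 − 4.5771 = 1.3559, limited to 3 d.p. → 4 s.f.
Carrying full precision, 0.1751 ÷ 1.3559 = 0.129139317059…; keep min(2, 4) = 2 s.f.
Rounded to 2 significant figures: 0.13.

0.13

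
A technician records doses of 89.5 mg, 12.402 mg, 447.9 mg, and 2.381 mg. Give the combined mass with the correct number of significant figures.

89.5 mg + 12.402 mg + 447.9 mg + 2.381 mg = 552.183 mg.
Addition/subtraction keeps the fewest decimal places: 89.5 → 1 decimal place, 12.402 → 3 decimal places, 447.9 → 1 decimal place, 2.381 → 3 decimal places; limit is 1.
Rounded to 1 decimal place: 552.2 mg.

552.2 mg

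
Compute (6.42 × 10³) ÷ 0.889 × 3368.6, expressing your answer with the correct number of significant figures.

(6.42 × 10³) ÷ 0.889 × 3368.6 = 24326672.6659…
Multiplication/division keeps the fewest significant figures: 6.42 × 10³ → 3 s.f., 0.889 → 3 s.f., 3368.6 → 5 s.f.; limit is 3.
Rounded to 3 significant figures: 2.43 × 10⁷.

2.43 × 10⁷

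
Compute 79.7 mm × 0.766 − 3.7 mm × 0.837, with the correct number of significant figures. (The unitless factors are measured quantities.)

79.7 × 0.766 = 61.0502 → 61.1 mm (3 s.f., last digit at the 10^-1 place).
3.7 × 0.837 = 3.0969 → 3.1 mm (2 s.f., last digit at the 10^-1 place).
Difference: 57.9533 mm; keep the coarser place, 10^-1.
Result: 58.0 mm.

58.0 mm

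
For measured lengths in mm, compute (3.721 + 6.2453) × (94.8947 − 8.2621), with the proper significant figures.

863.4 mm²

3.721 + 6.2453 = 9.9663, limited to 3 d.p. → 4 s.f.; 94.8947 − 8.2621 = 86.6326, limited to 4 d.p. → 6 s.f.
Carrying full precision, 9.9663 × 86.6326 = 863.40648138; keep min(4, 6) = 4 s.f.
Rounded to 4 significant figures: 863.4 mm².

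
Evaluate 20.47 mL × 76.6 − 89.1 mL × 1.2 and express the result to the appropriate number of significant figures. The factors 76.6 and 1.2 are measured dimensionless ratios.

1.46 × 10³ mL

20.47 × 76.6 = 1568.002 → 1.57 × 10³ mL (3 s.f., last digit at the 10^1 place).
89.1 × 1.2 = 106.92 → 1.1 × 10² mL (2 s.f., last digit at the 10^1 place).
Difference: 1461.082 mL; keep the coarser place, 10^1.
Result: 1.46 × 10³ mL.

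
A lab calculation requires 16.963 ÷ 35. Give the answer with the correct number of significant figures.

0.48

16.963 ÷ 35 = 0.484657142857…
Multiplication/division keeps the fewest significant figures: 16.963 → 5 s.f., 35 → 2 s.f.; limit is 2.
Rounded to 2 significant figures: 0.48.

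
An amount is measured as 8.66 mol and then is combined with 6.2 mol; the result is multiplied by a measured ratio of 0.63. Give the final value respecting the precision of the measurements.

9.4 mol

8.66 mol + 6.2 mol = 14.86 mol; the sum is limited to 1 decimal place (3 s.f.).
Carrying full precision, 14.86 × 0.63 = 9.3618 mol; 0.63 has 2 s.f., so the result keeps min(3, 2) = 2 s.f.
Rounded to 2 significant figures: 9.4 mol.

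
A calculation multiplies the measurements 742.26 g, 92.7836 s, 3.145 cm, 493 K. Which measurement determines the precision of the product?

493 K

742.26 g → 5 s.f.; 92.7836 s → 6 s.f.; 3.145 cm → 4 s.f.; 493 K → 3 s.f.
The fewest is 3 significant figures, from 493 K.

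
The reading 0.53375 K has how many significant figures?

0.53375: leading zeros are not significant.

5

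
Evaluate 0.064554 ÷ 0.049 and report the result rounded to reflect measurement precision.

1.3

0.064554 ÷ 0.049 = 1.31742857143…
Multiplication/division keeps the fewest significant figures: 0.064554 → 5 s.f., 0.049 → 2 s.f.; limit is 2.
Rounded to 2 significant figures: 1.3.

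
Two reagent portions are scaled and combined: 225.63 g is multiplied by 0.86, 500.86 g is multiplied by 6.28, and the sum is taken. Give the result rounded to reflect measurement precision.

225.63 × 0.86 = 194.0418 → 1.9 × 10^2 g (2 s.f., last digit at the 10^1 place).
500.86 × 6.28 = 3145.4008 → 3.15 × 10^3 g (3 s.f., last digit at the 10^1 place).
Sum: 3339.4426 g; keep the coarser place, 10^1.
Result: 3.34 × 10^3 g.

3.34 × 10^3 g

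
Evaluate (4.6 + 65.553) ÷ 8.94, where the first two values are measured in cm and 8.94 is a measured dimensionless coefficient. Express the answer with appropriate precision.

4.6 cm + 65.553 cm = 70.153 cm; the sum is limited to 1 decimal place (3 s.f.).
Carrying full precision, 70.153 ÷ 8.94 = 7.8470917226… cm; 8.94 has 3 s.f., so the result keeps min(3, 3) = 3 s.f.
Rounded to 3 significant figures: 7.85 cm.

7.85 cm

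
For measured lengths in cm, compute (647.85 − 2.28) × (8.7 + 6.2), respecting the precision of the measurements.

647.85 − 2.28 = 645.57, limited to 2 d.p. → 5 s.f.; 8.7 + 6.2 = 14.9, limited to 1 d.p. → 3 s.f.
Carrying full precision, 645.57 × 14.9 = 9618.993; keep min(5, 3) = 3 s.f.
Rounded to 3 significant figures: 9.62 × 10^3 cm².

9.62 × 10^3 cm²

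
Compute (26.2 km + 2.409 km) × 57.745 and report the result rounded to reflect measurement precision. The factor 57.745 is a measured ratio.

1.65 × 10^3 km

26.2 km + 2.409 km = 28.609 km; the sum is limited to 1 decimal place (3 s.f.).
Carrying full precision, 28.609 × 57.745 = 1652.026705 km; 57.745 has 5 s.f., so the result keeps min(3, 5) = 3 s.f.
Rounded to 3 significant figures: 1.65 × 10^3 km.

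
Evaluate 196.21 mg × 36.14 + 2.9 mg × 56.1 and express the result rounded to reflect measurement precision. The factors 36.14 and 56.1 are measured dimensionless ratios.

7.25 × 10³ mg

196.21 × 36.14 = 7091.0294 → 7091 mg (4 s.f., last digit at the 10^0 place).
2.9 × 56.1 = 162.69 → 1.6 × 10² mg (2 s.f., last digit at the 10^1 place).
Sum: 7253.7194 mg; keep the coarser place, 10^1.
Result: 7.25 × 10³ mg.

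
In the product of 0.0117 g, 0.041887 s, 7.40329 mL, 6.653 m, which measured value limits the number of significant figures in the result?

0.0117 g

0.0117 g → 3 s.f.; 0.041887 s → 5 s.f.; 7.40329 mL → 6 s.f.; 6.653 m → 4 s.f.
The fewest is 3 significant figures, from 0.0117 g.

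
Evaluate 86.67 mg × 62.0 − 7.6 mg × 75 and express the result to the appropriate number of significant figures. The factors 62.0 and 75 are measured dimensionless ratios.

86.67 × 62.0 = 5373.54 → 5.37 × 10^3 mg (3 s.f., last digit at the 10^1 place).
7.6 × 75 = 570 → 5.7 × 10^2 mg (2 s.f., last digit at the 10^1 place).
Difference: 4803.54 mg; keep the coarser place, 10^1.
Result: 4.80 × 10^3 mg.

4.80 × 10^3 mg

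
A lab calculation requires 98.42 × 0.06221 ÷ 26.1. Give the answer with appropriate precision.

0.235

98.42 × 0.06221 ÷ 26.1 = 0.234586521073…
Multiplication/division keeps the fewest significant figures: 98.42 → 4 s.f., 0.06221 → 4 s.f., 26.1 → 3 s.f.; limit is 3.
Rounded to 3 significant figures: 0.235.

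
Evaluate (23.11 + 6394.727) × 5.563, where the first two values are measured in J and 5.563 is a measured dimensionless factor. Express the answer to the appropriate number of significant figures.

23.11 J + 6394.727 J = 6417.837 J; the sum is limited to 2 decimal places (6 s.f.).
Carrying full precision, 6417.837 × 5.563 = 35702.427231 J; 5.563 has 4 s.f., so the result keeps min(6, 4) = 4 s.f.
Rounded to 4 significant figures: 3.570 × 10⁴ J.

3.570 × 10⁴ J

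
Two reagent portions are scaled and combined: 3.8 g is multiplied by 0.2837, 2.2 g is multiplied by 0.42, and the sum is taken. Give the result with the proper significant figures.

3.8 × 0.2837 = 1.07806 → 1.1 g (2 s.f., last digit at the 10^-1 place).
2.2 × 0.42 = 0.924 → 0.92 g (2 s.f., last digit at the 10^-2 place).
Sum: 2.00206 g; keep the coarser place, 10^-1.
Result: 2.0 g.

2.0 g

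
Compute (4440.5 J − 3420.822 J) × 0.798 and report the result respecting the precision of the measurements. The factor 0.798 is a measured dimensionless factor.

4440.5 J − 3420.822 J = 1019.678 J; the difference is limited to 1 decimal place (5 s.f.).
Carrying full precision, 1019.678 × 0.798 = 813.703044 J; 0.798 has 3 s.f., so the result keeps min(5, 3) = 3 s.f.
Rounded to 3 significant figures: 814 J.

814 J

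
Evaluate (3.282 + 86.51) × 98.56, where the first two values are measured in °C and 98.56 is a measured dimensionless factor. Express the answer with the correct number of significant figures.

8.850 × 10³ °C

3.282 °C + 86.51 °C = 89.792 °C; the sum is limited to 2 decimal places (4 s.f.).
Carrying full precision, 89.792 × 98.56 = 8849.89952 °C; 98.56 has 4 s.f., so the result keeps min(4, 4) = 4 s.f.
Rounded to 4 significant figures: 8.850 × 10³ °C.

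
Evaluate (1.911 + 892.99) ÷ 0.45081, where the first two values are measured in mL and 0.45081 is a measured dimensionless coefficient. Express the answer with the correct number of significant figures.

1985.1 mL

1.911 mL + 892.99 mL = 894.901 mL; the sum is limited to 2 decimal places (5 s.f.).
Carrying full precision, 894.901 ÷ 0.45081 = 1985.0957166… mL; 0.45081 has 5 s.f., so the result keeps min(5, 5) = 5 s.f.
Rounded to 5 significant figures: 1985.1 mL.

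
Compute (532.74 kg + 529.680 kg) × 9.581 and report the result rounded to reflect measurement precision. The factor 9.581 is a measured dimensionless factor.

1.018 × 10^4 kg

532.74 kg + 529.680 kg = 1062.420 kg; the sum is limited to 2 decimal places (6 s.f.).
Carrying full precision, 1062.420 × 9.581 = 10179.04602 kg; 9.581 has 4 s.f., so the result keeps min(6, 4) = 4 s.f.
Rounded to 4 significant figures: 1.018 × 10^4 kg.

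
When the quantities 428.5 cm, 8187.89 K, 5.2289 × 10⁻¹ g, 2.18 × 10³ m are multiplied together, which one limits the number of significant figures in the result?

428.5 cm → 4 s.f.; 8187.89 K → 6 s.f.; 5.2289 × 10⁻¹ g → 5 s.f.; 2.18 × 10³ m → 3 s.f.
The fewest is 3 significant figures, from 2.18 × 10³ m.

2.18 × 10³ m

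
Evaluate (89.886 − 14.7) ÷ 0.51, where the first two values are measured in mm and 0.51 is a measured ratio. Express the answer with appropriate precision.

89.886 mm − 14.7 mm = 75.186 mm; the difference is limited to 1 decimal place (3 s.f.).
Carrying full precision, 75.186 ÷ 0.51 = 147.423529412… mm; 0.51 has 2 s.f., so the result keeps min(3, 2) = 2 s.f.
Rounded to 2 significant figures: 1.5 × 10^2 mm.

1.5 × 10^2 mm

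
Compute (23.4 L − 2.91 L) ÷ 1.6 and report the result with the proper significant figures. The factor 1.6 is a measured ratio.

13 L

23.4 L − 2.91 L = 20.49 L; the difference is limited to 1 decimal place (3 s.f.).
Carrying full precision, 20.49 ÷ 1.6 = 12.80625 L; 1.6 has 2 s.f., so the result keeps min(3, 2) = 2 s.f.
Rounded to 2 significant figures: 13 L.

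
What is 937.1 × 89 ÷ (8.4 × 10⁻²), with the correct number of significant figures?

9.9 × 10⁵

937.1 × 89 ÷ (8.4 × 10⁻²) = 992879.761905…
Multiplication/division keeps the fewest significant figures: 937.1 → 4 s.f., 89 → 2 s.f., 8.4 × 10⁻² → 2 s.f.; limit is 2.
Rounded to 2 significant figures: 9.9 × 10⁵.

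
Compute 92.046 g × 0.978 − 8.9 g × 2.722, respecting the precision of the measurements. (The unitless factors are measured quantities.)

92.046 × 0.978 = 90.020988 → 90.0 g (3 s.f., last digit at the 10^-1 place).
8.9 × 2.722 = 24.2258 → 24 g (2 s.f., last digit at the 10^0 place).
Difference: 65.795188 g; keep the coarser place, 10^0.
Result: 66 g.

66 g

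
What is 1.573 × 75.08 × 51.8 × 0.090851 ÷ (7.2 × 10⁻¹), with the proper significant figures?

1.573 × 75.08 × 51.8 × 0.090851 ÷ (7.2 × 10⁻¹) = 771.933630123…
Multiplication/division keeps the fewest significant figures: 1.573 → 4 s.f., 75.08 → 4 s.f., 51.8 → 3 s.f., 0.090851 → 5 s.f., 7.2 × 10⁻¹ → 2 s.f.; limit is 2.
Rounded to 2 significant figures: 7.7 × 10².

7.7 × 10²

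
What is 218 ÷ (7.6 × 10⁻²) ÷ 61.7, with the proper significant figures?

46

218 ÷ (7.6 × 10⁻²) ÷ 61.7 = 46.4898063636…
Multiplication/division keeps the fewest significant figures: 218 → 3 s.f., 7.6 × 10⁻² → 2 s.f., 61.7 → 3 s.f.; limit is 2.
Rounded to 2 significant figures: 46.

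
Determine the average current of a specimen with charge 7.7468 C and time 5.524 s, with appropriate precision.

1.402 A

average current = 7.7468 C ÷ 5.524 s = 1.40238957277… A.
7.7468 has 5 significant figures; 5.524 has 4.
Division/multiplication keeps the fewest: 4 significant figures.
Rounded: 1.402 A.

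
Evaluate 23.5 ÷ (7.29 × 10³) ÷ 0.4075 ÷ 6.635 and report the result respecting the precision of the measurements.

23.5 ÷ (7.29 × 10³) ÷ 0.4075 ÷ 6.635 = 0.00119226225097…
Multiplication/division keeps the fewest significant figures: 23.5 → 3 s.f., 7.29 × 10³ → 3 s.f., 0.4075 → 4 s.f., 6.635 → 4 s.f.; limit is 3.
Rounded to 3 significant figures: 0.00119.

0.00119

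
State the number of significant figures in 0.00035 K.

2

0.00035: leading zeros are not significant.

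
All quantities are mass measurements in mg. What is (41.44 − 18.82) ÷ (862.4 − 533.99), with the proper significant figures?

0.06888

41.44 − 18.82 = 22.62, limited to 2 d.p. → 4 s.f.; 862.4 − 533.99 = 328.41, limited to 1 d.p. → 4 s.f.
Carrying full precision, 22.62 ÷ 328.41 = 0.0688773179867…; keep min(4, 4) = 4 s.f.
Rounded to 4 significant figures: 0.06888.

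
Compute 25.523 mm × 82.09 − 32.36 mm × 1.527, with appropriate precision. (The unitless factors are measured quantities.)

2046 mm

25.523 × 82.09 = 2095.18307 → 2095 mm (4 s.f., last digit at the 10^0 place).
32.36 × 1.527 = 49.41372 → 49.41 mm (4 s.f., last digit at the 10^-2 place).
Difference: 2045.76935 mm; keep the coarser place, 10^0.
Result: 2046 mm.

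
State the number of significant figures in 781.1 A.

4

781.1: every digit is nonzero and significant.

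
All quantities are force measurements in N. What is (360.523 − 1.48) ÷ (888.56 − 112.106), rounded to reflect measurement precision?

0.46241

360.523 − 1.48 = 359.043, limited to 2 d.p. → 5 s.f.; 888.56 − 112.106 = 776.454, limited to 2 d.p. → 5 s.f.
Carrying full precision, 359.043 ÷ 776.454 = 0.462413742475…; keep min(5, 5) = 5 s.f.
Rounded to 5 significant figures: 0.46241.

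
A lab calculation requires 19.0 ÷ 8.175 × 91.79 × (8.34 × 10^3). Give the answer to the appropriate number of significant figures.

1.78 × 10^6

19.0 ÷ 8.175 × 91.79 × (8.34 × 10^3) = 1779210.20183…
Multiplication/division keeps the fewest significant figures: 19.0 → 3 s.f., 8.175 → 4 s.f., 91.79 → 4 s.f., 8.34 × 10^3 → 3 s.f.; limit is 3.
Rounded to 3 significant figures: 1.78 × 10^6.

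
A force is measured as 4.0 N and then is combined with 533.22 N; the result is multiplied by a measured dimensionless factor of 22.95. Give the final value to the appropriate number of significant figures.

4.0 N + 533.22 N = 537.22 N; the sum is limited to 1 decimal place (4 s.f.).
Carrying full precision, 537.22 × 22.95 = 12329.199 N; 22.95 has 4 s.f., so the result keeps min(4, 4) = 4 s.f.
Rounded to 4 significant figures: 1.233 × 10^4 N.

1.233 × 10^4 N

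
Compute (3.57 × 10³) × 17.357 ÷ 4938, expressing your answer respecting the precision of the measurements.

(3.57 × 10³) × 17.357 ÷ 4938 = 12.5484993925…
Multiplication/division keeps the fewest significant figures: 3.57 × 10³ → 3 s.f., 17.357 → 5 s.f., 4938 → 4 s.f.; limit is 3.
Rounded to 3 significant figures: 12.5.

12.5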